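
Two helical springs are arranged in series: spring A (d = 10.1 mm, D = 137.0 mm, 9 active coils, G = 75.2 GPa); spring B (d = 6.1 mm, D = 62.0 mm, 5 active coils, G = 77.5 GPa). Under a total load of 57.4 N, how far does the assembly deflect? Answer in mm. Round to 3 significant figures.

18.7 mm

k_A = Gd⁴/(8D³N_a) = (75.2×10³)(10.1⁴)/(8·137.0³·9) = 4.2268 N/mm
k_B = Gd⁴/(8D³N_a) = (77.5×10³)(6.1⁴)/(8·62.0³·5) = 11.256 N/mm
Series: 1/k_eq = 1/4.2268 + 1/11.256 = 0.32543; k_eq = 3.0729 N/mm
δ = F/k_eq = 57.4/3.0729 = 18.68 mm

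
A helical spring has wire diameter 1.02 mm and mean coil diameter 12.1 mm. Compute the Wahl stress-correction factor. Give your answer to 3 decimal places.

1.121

C = D/d = 12.1/1.02 = 11.8627
K_W = (4C−1)/(4C−4) + 0.615/C = 46.451/43.451 + 0.0518 = 1.1209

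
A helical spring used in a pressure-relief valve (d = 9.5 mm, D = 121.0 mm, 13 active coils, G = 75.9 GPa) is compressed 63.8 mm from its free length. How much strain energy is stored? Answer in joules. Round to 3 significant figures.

6.83 J

k = Gd⁴/(8D³N_a) = (75.9×10³)(9.5⁴)/(8·121.0³·13) = 3.3554 N/mm
U = ½kδ² = 0.5 × 3.3554 × 63.8² = 6829 N·mm = 6.829 J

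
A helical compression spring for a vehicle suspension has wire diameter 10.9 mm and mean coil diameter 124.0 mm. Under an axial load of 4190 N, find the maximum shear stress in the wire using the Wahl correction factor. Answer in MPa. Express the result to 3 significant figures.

1150 MPa

Spring index C = D/d = 124.0/10.9 = 11.3761
K_W = (4C−1)/(4C−4) + 0.615/C = 44.505/41.505 + 0.0541 = 1.1263
τ₀ = 8FD/(πd³) = 8·4190·124.0/(π·10.9³) = 4.15648e+06/4068.5 = 1021.6 MPa
τ_max = K·τ₀ = 1.1263 × 1021.6 = 1150.7 MPa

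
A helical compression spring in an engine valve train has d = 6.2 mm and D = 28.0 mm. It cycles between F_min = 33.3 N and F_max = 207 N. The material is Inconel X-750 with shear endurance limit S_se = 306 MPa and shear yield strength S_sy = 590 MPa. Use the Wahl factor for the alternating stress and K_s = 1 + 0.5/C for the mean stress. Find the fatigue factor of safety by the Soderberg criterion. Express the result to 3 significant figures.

C = D/d = 28.0/6.2 = 4.5161; K_W = (4C−1)/(4C−4)+0.615/C = 1.3495; K_s = 1+0.5/C = 1.1107
F_a = (F_max−F_min)/2 = 86.85 N; F_m = (F_max+F_min)/2 = 120.15 N
τ_a = K_W·8F_aD/(πd³) = 1.3495 × 25.983 = 35.064 MPa
τ_m = K_s·8F_mD/(πd³) = 1.1107 × 35.946 = 39.925 MPa
Soderberg: 1/n_f = τ_a/S_se + τ_m/S_sy = 35.064/306 + 39.925/590 = 0.11459 + 0.06767 = 0.18226
n_f = 1/0.18226 = 5.487

5.49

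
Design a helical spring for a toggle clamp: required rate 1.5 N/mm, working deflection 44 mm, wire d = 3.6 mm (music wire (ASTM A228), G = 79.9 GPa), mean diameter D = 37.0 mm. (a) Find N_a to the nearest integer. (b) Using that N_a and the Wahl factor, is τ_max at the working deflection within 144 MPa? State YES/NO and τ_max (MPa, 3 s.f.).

(a) 22 coils; (b) NO, τ_max = 153 MPa

N_a = Gd⁴/(8D³k) = (79.9×10³)(3.6⁴)/(8·37.0³·1.5) = 22.08 → N_a = 22
Actual rate k = Gd⁴/(8D³·22) = 1.5054 N/mm
Working load F = kδ = 1.5054·44 = 66.236 N
C = 37.0/3.6 = 10.2778; K_W = (4C−1)/(4C−4)+0.615/C = 1.1407
τ_max = K_W·8FD/(πd³) = 1.1407·133.76 = 152.58 MPa
τ_max > 144 MPa → exceeds allowable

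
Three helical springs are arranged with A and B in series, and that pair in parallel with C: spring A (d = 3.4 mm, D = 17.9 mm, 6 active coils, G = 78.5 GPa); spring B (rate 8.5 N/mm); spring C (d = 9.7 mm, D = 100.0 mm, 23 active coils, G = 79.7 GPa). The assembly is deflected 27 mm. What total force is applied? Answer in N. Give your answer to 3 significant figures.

291 N

k_A = Gd⁴/(8D³N_a) = (78.5×10³)(3.4⁴)/(8·17.9³·6) = 38.105 N/mm
k_C = Gd⁴/(8D³N_a) = (79.7×10³)(9.7⁴)/(8·100.0³·23) = 3.8347 N/mm
Springs A,B series: k_AB = 1/(1/38.105+1/8.5) = 6.9497 N/mm; parallel with C: k_eq = 6.9497+3.8347 = 10.784 N/mm
F = k_eq·δ = 10.784·27 = 291.18 N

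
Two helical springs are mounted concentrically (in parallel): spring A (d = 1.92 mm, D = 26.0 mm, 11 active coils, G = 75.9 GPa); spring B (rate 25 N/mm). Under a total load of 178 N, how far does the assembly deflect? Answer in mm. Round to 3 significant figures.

k_A = Gd⁴/(8D³N_a) = (75.9×10³)(1.92⁴)/(8·26.0³·11) = 0.66687 N/mm
Parallel: k_eq = 0.66687 + 25 = 25.667 N/mm
δ = F/k_eq = 178/25.667 = 6.935 mm

6.94 mm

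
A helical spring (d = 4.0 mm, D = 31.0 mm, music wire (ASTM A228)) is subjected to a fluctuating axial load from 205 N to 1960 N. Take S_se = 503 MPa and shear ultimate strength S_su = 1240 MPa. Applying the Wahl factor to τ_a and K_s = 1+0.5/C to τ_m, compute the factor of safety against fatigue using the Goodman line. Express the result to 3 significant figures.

0.270

C = D/d = 31.0/4.0 = 7.7500; K_W = (4C−1)/(4C−4)+0.615/C = 1.1905; K_s = 1+0.5/C = 1.0645
F_a = (F_max−F_min)/2 = 877.5 N; F_m = (F_max+F_min)/2 = 1082.5 N
τ_a = K_W·8F_aD/(πd³) = 1.1905 × 1082.4 = 1288.5 MPa
τ_m = K_s·8F_mD/(πd³) = 1.0645 × 1335.2 = 1421.4 MPa
Goodman: 1/n_f = τ_a/S_se + τ_m/S_su = 1288.5/503 + 1421.4/1240 = 2.56164 + 1.14625 = 3.7079
n_f = 1/3.7079 = 0.2697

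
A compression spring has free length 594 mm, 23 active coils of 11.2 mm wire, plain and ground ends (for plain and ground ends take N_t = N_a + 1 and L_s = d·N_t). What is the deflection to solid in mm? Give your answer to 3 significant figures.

N_t = 24; L_s = 11.2·24 = 268.8 mm
δ_solid = L₀ − L_s = 594 − 268.8 = 325.2 mm

325 mm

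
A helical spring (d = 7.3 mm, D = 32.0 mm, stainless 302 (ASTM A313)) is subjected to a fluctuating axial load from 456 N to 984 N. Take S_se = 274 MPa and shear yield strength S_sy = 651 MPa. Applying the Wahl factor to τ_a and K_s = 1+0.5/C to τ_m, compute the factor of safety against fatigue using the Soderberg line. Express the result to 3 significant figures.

C = D/d = 32.0/7.3 = 4.3836; K_W = (4C−1)/(4C−4)+0.615/C = 1.3620; K_s = 1+0.5/C = 1.1141
F_a = (F_max−F_min)/2 = 264 N; F_m = (F_max+F_min)/2 = 720 N
τ_a = K_W·8F_aD/(πd³) = 1.3620 × 55.3 = 75.316 MPa
τ_m = K_s·8F_mD/(πd³) = 1.1141 × 150.82 = 168.02 MPa
Soderberg: 1/n_f = τ_a/S_se + τ_m/S_sy = 75.316/274 + 168.02/651 = 0.27488 + 0.25810 = 0.53297
n_f = 1/0.53297 = 1.876

1.88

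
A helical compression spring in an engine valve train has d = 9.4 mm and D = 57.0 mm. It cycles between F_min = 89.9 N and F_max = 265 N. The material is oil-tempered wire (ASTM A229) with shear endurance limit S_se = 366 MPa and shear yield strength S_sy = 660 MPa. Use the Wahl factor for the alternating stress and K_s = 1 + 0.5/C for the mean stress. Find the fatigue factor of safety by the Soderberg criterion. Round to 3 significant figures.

C = D/d = 57.0/9.4 = 6.0638; K_W = (4C−1)/(4C−4)+0.615/C = 1.2495; K_s = 1+0.5/C = 1.0825
F_a = (F_max−F_min)/2 = 87.55 N; F_m = (F_max+F_min)/2 = 177.45 N
τ_a = K_W·8F_aD/(πd³) = 1.2495 × 15.3 = 19.118 MPa
τ_m = K_s·8F_mD/(πd³) = 1.0825 × 31.01 = 33.567 MPa
Soderberg: 1/n_f = τ_a/S_se + τ_m/S_sy = 19.118/366 + 33.567/660 = 0.05223 + 0.05086 = 0.10309
n_f = 1/0.10309 = 9.7

9.70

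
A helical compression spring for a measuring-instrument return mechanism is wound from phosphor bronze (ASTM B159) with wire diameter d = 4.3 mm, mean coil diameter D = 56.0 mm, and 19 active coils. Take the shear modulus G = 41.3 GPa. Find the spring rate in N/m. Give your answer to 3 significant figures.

k = Gd⁴/(8D³N_a) = (41.3×10³ × 4.3⁴) / (8 × 56.0³ × 19)
  = 1.41196e+07 / 2.66936e+07 = 0.52895 N/mm = 528.95 N/m

529 N/m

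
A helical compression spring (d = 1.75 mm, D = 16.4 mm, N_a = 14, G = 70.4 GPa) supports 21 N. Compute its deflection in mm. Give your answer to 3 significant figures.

k = Gd⁴/(8D³N_a) = (70.4×10³)(1.75⁴)/(8·16.4³·14) = 1.3365 N/mm
δ = F/k = 21 / 1.3365 = 15.712 mm

15.7 mm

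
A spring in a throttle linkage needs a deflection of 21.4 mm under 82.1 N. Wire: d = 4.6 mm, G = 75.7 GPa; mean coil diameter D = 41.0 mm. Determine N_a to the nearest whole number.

16

Required rate k = F/δ = 82.1/21.4 = 3.8364 N/mm
N_a = Gd⁴/(8D³k) = (75.7×10³ × 4.6⁴)/(8 × 41.0³ × 3.8364)
    = 3.38943e+07 / 2.11529e+06 = 16.02 → 16 coils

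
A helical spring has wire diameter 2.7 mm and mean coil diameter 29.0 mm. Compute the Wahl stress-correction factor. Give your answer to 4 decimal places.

1.1343

C = D/d = 29.0/2.7 = 10.7407
K_W = (4C−1)/(4C−4) + 0.615/C = 41.963/38.963 + 0.0573 = 1.1343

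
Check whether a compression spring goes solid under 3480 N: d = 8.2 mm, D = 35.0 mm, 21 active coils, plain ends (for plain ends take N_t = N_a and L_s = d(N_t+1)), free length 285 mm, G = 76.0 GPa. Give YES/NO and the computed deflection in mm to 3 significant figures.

k = Gd⁴/(8D³N_a) = (76.0×10³)(8.2⁴)/(8·35.0³·21) = 47.704 N/mm
N_t = 21; L_s = 8.2·22 = 180.4 mm; δ_solid = L₀ − L_s = 285 − 180.4 = 104.6 mm
δ = F/k = 3480/47.704 = 72.95 mm
δ < δ_solid → spring does not go solid

NO, δ = 72.9 mm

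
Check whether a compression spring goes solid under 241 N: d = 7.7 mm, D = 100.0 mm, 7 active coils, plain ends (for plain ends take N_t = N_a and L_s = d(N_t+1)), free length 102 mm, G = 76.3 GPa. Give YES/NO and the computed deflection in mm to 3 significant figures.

k = Gd⁴/(8D³N_a) = (76.3×10³)(7.7⁴)/(8·100.0³·7) = 4.7896 N/mm
N_t = 7; L_s = 7.7·8 = 61.6 mm; δ_solid = L₀ − L_s = 102 − 61.6 = 40.4 mm
δ = F/k = 241/4.7896 = 50.317 mm
δ ≥ δ_solid → spring goes solid

YES, δ = 50.3 mm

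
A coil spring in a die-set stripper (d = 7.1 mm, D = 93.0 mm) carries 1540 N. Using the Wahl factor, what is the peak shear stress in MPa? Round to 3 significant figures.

Spring index C = D/d = 93.0/7.1 = 13.0986
K_W = (4C−1)/(4C−4) + 0.615/C = 51.394/48.394 + 0.0470 = 1.1089
τ₀ = 8FD/(πd³) = 8·1540·93.0/(π·7.1³) = 1.14576e+06/1124.4 = 1019 MPa
τ_max = K·τ₀ = 1.1089 × 1019 = 1130 MPa

1130 MPa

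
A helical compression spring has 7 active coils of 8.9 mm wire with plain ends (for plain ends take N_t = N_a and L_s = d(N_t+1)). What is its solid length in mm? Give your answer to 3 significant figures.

71.2 mm

plain ends: N_t = N_a = 7
L_s = d·(N_t+1) = 8.9 × 8 = 71.2 mm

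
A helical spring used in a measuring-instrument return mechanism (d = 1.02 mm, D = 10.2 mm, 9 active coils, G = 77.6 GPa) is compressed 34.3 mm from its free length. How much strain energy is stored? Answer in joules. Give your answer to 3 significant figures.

0.647 J

k = Gd⁴/(8D³N_a) = (77.6×10³)(1.02⁴)/(8·10.2³·9) = 1.0993 N/mm
U = ½kδ² = 0.5 × 1.0993 × 34.3² = 646.68 N·mm = 0.64668 J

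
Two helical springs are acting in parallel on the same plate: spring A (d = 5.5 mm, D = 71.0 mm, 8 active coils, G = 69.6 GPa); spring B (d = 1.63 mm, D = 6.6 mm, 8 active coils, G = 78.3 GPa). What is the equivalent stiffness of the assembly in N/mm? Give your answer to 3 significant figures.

32.8 N/mm

k_A = Gd⁴/(8D³N_a) = (69.6×10³)(5.5⁴)/(8·71.0³·8) = 2.7804 N/mm
k_B = Gd⁴/(8D³N_a) = (78.3×10³)(1.63⁴)/(8·6.6³·8) = 30.04 N/mm
Parallel: k_eq = 2.7804 + 30.04 = 32.82 N/mm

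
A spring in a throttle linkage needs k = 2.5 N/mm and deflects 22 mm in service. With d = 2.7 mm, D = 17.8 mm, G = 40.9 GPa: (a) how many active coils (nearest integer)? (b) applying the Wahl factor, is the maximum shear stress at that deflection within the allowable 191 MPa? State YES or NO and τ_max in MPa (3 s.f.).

N_a = Gd⁴/(8D³k) = (40.9×10³)(2.7⁴)/(8·17.8³·2.5) = 19.27 → N_a = 19
Actual rate k = Gd⁴/(8D³·19) = 2.5356 N/mm
Working load F = kδ = 2.5356·22 = 55.782 N
C = 17.8/2.7 = 6.5926; K_W = (4C−1)/(4C−4)+0.615/C = 1.2274
τ_max = K_W·8FD/(πd³) = 1.2274·128.46 = 157.67 MPa
τ_max ≤ 191 MPa → acceptable

(a) 19 coils; (b) YES, τ_max = 158 MPa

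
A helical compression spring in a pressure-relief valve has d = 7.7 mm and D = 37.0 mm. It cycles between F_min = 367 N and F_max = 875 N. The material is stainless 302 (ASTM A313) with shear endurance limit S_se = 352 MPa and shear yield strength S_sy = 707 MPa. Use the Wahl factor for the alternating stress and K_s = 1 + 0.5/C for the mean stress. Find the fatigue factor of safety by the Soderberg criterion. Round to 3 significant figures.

2.52

C = D/d = 37.0/7.7 = 4.8052; K_W = (4C−1)/(4C−4)+0.615/C = 1.3251; K_s = 1+0.5/C = 1.1041
F_a = (F_max−F_min)/2 = 254 N; F_m = (F_max+F_min)/2 = 621 N
τ_a = K_W·8F_aD/(πd³) = 1.3251 × 52.421 = 69.462 MPa
τ_m = K_s·8F_mD/(πd³) = 1.1041 × 128.16 = 141.5 MPa
Soderberg: 1/n_f = τ_a/S_se + τ_m/S_sy = 69.462/352 + 141.5/707 = 0.19734 + 0.20014 = 0.39747
n_f = 1/0.39747 = 2.516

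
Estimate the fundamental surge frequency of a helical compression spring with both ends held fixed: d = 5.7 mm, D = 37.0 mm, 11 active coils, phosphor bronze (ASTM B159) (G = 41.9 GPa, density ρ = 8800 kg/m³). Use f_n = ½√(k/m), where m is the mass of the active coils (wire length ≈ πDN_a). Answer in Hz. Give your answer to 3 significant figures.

k = Gd⁴/(8D³N_a) = (41.9×10³)(5.7⁴)/(8·37.0³·11) = 9.9226 N/mm = 9922.6 N/m
Wire length L = πDN_a = π·37.0·11 = 1278.6 mm
m = ρ·(πd²/4)·L = 8800 × 25.518×10⁻⁶ m² × 1.2786 m = 0.28712 kg
f_n = ½√(k/m) = 0.5·√(9922.6/0.28712) = 0.5·√(34559) = 92.95 Hz

93.0 Hz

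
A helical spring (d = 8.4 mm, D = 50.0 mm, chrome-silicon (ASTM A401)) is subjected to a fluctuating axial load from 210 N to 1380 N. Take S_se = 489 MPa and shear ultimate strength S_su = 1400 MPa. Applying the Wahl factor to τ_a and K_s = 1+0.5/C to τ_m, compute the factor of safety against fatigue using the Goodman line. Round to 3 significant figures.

2.20

C = D/d = 50.0/8.4 = 5.9524; K_W = (4C−1)/(4C−4)+0.615/C = 1.2548; K_s = 1+0.5/C = 1.0840
F_a = (F_max−F_min)/2 = 585 N; F_m = (F_max+F_min)/2 = 795 N
τ_a = K_W·8F_aD/(πd³) = 1.2548 × 125.67 = 157.68 MPa
τ_m = K_s·8F_mD/(πd³) = 1.0840 × 170.78 = 185.13 MPa
Goodman: 1/n_f = τ_a/S_se + τ_m/S_su = 157.68/489 + 185.13/1400 = 0.32246 + 0.13223 = 0.4547
n_f = 1/0.4547 = 2.199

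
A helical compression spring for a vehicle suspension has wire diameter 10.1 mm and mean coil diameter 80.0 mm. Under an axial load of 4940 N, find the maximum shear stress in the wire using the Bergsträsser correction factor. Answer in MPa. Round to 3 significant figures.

1150 MPa

Spring index C = D/d = 80.0/10.1 = 7.9208
K_B = (4C+2)/(4C−3) = 33.683/28.683 = 1.1743
τ₀ = 8FD/(πd³) = 8·4940·80.0/(π·10.1³) = 3.1616e+06/3236.8 = 976.77 MPa
τ_max = K·τ₀ = 1.1743 × 976.77 = 1147 MPa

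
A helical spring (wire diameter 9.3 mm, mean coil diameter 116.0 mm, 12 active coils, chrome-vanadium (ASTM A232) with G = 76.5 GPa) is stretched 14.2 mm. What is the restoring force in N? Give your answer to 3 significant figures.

k = Gd⁴/(8D³N_a) = (76.5×10³)(9.3⁴)/(8·116.0³·12) = 3.819 N/mm
F = k·δ = 3.819 × 14.2 = 54.23 N

54.2 N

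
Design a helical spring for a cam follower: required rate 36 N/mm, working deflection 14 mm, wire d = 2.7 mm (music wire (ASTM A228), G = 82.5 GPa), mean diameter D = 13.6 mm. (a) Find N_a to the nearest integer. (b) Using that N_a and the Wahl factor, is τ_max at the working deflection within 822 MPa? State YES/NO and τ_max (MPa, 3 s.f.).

(a) 6 coils; (b) NO, τ_max = 1170 MPa

N_a = Gd⁴/(8D³k) = (82.5×10³)(2.7⁴)/(8·13.6³·36) = 6.052 → N_a = 6
Actual rate k = Gd⁴/(8D³·6) = 36.312 N/mm
Working load F = kδ = 36.312·14 = 508.37 N
C = 13.6/2.7 = 5.0370; K_W = (4C−1)/(4C−4)+0.615/C = 1.3079
τ_max = K_W·8FD/(πd³) = 1.3079·894.47 = 1169.9 MPa
τ_max > 822 MPa → exceeds allowable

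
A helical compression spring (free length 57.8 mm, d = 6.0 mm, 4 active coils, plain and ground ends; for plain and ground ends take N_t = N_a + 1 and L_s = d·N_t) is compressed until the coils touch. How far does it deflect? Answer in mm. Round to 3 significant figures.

N_t = 5; L_s = 6.0·5 = 30 mm
δ_solid = L₀ − L_s = 57.8 − 30 = 27.8 mm

27.8 mm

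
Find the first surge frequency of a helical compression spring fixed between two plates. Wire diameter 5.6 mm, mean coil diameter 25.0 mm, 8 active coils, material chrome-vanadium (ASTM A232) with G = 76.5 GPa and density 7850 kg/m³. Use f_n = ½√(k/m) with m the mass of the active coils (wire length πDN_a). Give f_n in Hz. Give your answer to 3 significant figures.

k = Gd⁴/(8D³N_a) = (76.5×10³)(5.6⁴)/(8·25.0³·8) = 75.234 N/mm = 75234 N/m
Wire length L = πDN_a = π·25.0·8 = 628.32 mm
m = ρ·(πd²/4)·L = 7850 × 24.63×10⁻⁶ m² × 0.62832 m = 0.12148 kg
f_n = ½√(k/m) = 0.5·√(75234/0.12148) = 0.5·√(6.193e+05) = 393.48 Hz

393 Hz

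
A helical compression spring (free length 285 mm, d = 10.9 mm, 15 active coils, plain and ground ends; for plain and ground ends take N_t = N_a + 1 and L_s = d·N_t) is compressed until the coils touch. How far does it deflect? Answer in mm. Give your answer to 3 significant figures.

111 mm

N_t = 16; L_s = 10.9·16 = 174.4 mm
δ_solid = L₀ − L_s = 285 − 174.4 = 110.6 mm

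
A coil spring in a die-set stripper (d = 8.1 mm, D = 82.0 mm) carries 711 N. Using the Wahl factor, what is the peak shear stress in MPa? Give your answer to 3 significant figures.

319 MPa

Spring index C = D/d = 82.0/8.1 = 10.1235
K_W = (4C−1)/(4C−4) + 0.615/C = 39.494/36.494 + 0.0607 = 1.1430
τ₀ = 8FD/(πd³) = 8·711·82.0/(π·8.1³) = 466416/1669.6 = 279.36 MPa
τ_max = K·τ₀ = 1.1430 × 279.36 = 319.3 MPa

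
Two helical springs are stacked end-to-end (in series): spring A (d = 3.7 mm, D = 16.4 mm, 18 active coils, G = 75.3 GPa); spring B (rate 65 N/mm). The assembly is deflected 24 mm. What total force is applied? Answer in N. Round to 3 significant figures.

k_A = Gd⁴/(8D³N_a) = (75.3×10³)(3.7⁴)/(8·16.4³·18) = 22.218 N/mm
Series: 1/k_eq = 1/22.218 + 1/65 = 0.060393; k_eq = 16.558 N/mm
F = k_eq·δ = 16.558·24 = 397.4 N

397 N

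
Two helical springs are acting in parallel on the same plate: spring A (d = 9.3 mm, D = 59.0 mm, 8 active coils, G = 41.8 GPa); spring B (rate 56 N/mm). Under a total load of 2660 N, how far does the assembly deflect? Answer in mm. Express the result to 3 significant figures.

k_A = Gd⁴/(8D³N_a) = (41.8×10³)(9.3⁴)/(8·59.0³·8) = 23.789 N/mm
Parallel: k_eq = 23.789 + 56 = 79.789 N/mm
δ = F/k_eq = 2660/79.789 = 33.338 mm

33.3 mm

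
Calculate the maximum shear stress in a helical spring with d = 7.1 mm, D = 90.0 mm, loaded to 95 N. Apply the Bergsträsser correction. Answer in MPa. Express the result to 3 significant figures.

Spring index C = D/d = 90.0/7.1 = 12.6761
K_B = (4C+2)/(4C−3) = 52.704/47.704 = 1.1048
τ₀ = 8FD/(πd³) = 8·95·90.0/(π·7.1³) = 68400/1124.4 = 60.832 MPa
τ_max = K·τ₀ = 1.1048 × 60.832 = 67.208 MPa

67.2 MPa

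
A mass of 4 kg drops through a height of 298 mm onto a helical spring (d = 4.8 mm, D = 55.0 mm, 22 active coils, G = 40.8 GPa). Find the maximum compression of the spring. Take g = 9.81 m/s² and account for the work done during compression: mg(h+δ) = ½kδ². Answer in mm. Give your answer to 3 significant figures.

239 mm

k = Gd⁴/(8D³N_a) = (40.8×10³)(4.8⁴)/(8·55.0³·22) = 0.73965 N/mm
W = mg = 4 × 9.81 = 39.24 N
½kδ² − Wδ − Wh = 0 → δ = (W + √(W² + 2kWh))/k
δ = (39.24 + √(1539.8 + 17298.1))/0.73965 = (39.24 + 137.25)/0.73965 = 238.62 mm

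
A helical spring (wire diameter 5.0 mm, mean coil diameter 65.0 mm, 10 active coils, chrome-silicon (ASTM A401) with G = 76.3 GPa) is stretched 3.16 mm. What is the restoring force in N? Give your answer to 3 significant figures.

k = Gd⁴/(8D³N_a) = (76.3×10³)(5.0⁴)/(8·65.0³·10) = 2.1706 N/mm
F = k·δ = 2.1706 × 3.16 = 6.859 N

6.86 N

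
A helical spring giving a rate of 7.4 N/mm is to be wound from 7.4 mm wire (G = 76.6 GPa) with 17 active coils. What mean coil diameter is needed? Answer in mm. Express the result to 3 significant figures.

61.1 mm

D = (Gd⁴/(8N_a·k))^(1/3) = (76.6×10³·7.4⁴/(8·17·7.4))^(1/3)
  = (228236)^(1/3) = 61.1123 mm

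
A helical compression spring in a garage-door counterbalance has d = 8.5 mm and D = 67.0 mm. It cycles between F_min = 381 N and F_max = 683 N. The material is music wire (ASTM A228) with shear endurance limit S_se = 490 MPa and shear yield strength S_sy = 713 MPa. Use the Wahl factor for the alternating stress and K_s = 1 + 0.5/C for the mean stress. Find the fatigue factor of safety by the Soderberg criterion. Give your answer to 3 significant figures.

C = D/d = 67.0/8.5 = 7.8824; K_W = (4C−1)/(4C−4)+0.615/C = 1.1870; K_s = 1+0.5/C = 1.0634
F_a = (F_max−F_min)/2 = 151 N; F_m = (F_max+F_min)/2 = 532 N
τ_a = K_W·8F_aD/(πd³) = 1.1870 × 41.95 = 49.795 MPa
τ_m = K_s·8F_mD/(πd³) = 1.0634 × 147.8 = 157.17 MPa
Soderberg: 1/n_f = τ_a/S_se + τ_m/S_sy = 49.795/490 + 157.17/713 = 0.10162 + 0.22044 = 0.32206
n_f = 1/0.32206 = 3.105

3.10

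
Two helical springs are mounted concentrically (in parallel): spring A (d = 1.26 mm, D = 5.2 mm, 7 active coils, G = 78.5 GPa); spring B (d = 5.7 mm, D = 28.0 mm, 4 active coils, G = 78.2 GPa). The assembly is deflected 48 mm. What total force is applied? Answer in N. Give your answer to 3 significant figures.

k_A = Gd⁴/(8D³N_a) = (78.5×10³)(1.26⁴)/(8·5.2³·7) = 25.128 N/mm
k_B = Gd⁴/(8D³N_a) = (78.2×10³)(5.7⁴)/(8·28.0³·4) = 117.51 N/mm
Parallel: k_eq = 25.128 + 117.51 = 142.64 N/mm
F = k_eq·δ = 142.64·48 = 6846.7 N

6850 N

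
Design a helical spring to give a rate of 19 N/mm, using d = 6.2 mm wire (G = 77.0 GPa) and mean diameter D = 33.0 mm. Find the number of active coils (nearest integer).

21

N_a = Gd⁴/(8D³k) = (77.0×10³ × 6.2⁴)/(8 × 33.0³ × 19)
    = 1.13778e+08 / 5.46242e+06 = 20.83 → 21 coils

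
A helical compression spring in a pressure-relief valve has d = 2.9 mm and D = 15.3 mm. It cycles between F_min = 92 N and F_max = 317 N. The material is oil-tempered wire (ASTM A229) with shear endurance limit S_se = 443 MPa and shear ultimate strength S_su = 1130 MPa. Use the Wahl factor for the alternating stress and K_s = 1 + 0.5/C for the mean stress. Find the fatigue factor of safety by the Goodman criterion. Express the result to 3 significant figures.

1.19

C = D/d = 15.3/2.9 = 5.2759; K_W = (4C−1)/(4C−4)+0.615/C = 1.2920; K_s = 1+0.5/C = 1.0948
F_a = (F_max−F_min)/2 = 112.5 N; F_m = (F_max+F_min)/2 = 204.5 N
τ_a = K_W·8F_aD/(πd³) = 1.2920 × 179.72 = 232.19 MPa
τ_m = K_s·8F_mD/(πd³) = 1.0948 × 326.69 = 357.65 MPa
Goodman: 1/n_f = τ_a/S_se + τ_m/S_su = 232.19/443 + 357.65/1130 = 0.52413 + 0.31650 = 0.84063
n_f = 1/0.84063 = 1.19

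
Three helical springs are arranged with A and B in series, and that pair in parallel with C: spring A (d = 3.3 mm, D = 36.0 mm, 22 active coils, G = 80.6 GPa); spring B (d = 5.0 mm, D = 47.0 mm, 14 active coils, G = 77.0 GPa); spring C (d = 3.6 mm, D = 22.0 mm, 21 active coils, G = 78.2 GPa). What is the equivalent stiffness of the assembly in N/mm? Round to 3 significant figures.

8.25 N/mm

k_A = Gd⁴/(8D³N_a) = (80.6×10³)(3.3⁴)/(8·36.0³·22) = 1.164 N/mm
k_B = Gd⁴/(8D³N_a) = (77.0×10³)(5.0⁴)/(8·47.0³·14) = 4.1387 N/mm
k_C = Gd⁴/(8D³N_a) = (78.2×10³)(3.6⁴)/(8·22.0³·21) = 7.3424 N/mm
Springs A,B series: k_AB = 1/(1/1.164+1/4.1387) = 0.90852 N/mm; parallel with C: k_eq = 0.90852+7.3424 = 8.2509 N/mm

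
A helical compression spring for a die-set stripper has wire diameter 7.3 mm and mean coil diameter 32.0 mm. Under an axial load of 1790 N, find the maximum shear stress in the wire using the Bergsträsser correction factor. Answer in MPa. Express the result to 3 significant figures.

Spring index C = D/d = 32.0/7.3 = 4.3836
K_B = (4C+2)/(4C−3) = 19.534/14.534 = 1.3440
τ₀ = 8FD/(πd³) = 8·1790·32.0/(π·7.3³) = 458240/1222.1 = 374.95 MPa
τ_max = K·τ₀ = 1.3440 × 374.95 = 503.94 MPa

504 MPa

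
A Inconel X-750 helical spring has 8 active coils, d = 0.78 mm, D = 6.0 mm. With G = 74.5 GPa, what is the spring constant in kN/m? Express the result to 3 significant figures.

1.99 kN/m

k = Gd⁴/(8D³N_a) = (74.5×10³ × 0.78⁴) / (8 × 6.0³ × 8)
  = 27576.2 / 13824 = 1.9948 N/mm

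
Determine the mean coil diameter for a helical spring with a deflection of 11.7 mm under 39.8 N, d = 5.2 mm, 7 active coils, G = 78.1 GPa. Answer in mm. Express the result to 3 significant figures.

Required rate k = F/δ = 39.8/11.7 = 3.4017 N/mm
D = (Gd⁴/(8N_a·k))^(1/3) = (78.1×10³·5.2⁴/(8·7·3.4017))^(1/3)
  = (299764)^(1/3) = 66.9257 mm

66.9 mm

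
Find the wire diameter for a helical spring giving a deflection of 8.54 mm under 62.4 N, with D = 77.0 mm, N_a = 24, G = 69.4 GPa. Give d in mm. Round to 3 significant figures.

9.80 mm

Required rate k = F/δ = 62.4/8.54 = 7.3068 N/mm
d = (8D³N_a·k / G)^(1/4) = (8·77.0³·24·7.3068 / (69.4×10³))^0.25
  = (9228.7)^0.25 = 9.8013 mm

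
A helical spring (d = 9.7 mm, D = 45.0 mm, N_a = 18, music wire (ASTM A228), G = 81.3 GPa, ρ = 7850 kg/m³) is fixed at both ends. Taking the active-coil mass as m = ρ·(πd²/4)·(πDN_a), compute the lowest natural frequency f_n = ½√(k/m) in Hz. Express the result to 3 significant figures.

k = Gd⁴/(8D³N_a) = (81.3×10³)(9.7⁴)/(8·45.0³·18) = 54.85 N/mm = 54850 N/m
Wire length L = πDN_a = π·45.0·18 = 2544.7 mm
m = ρ·(πd²/4)·L = 7850 × 73.898×10⁻⁶ m² × 2.5447 m = 1.4762 kg
f_n = ½√(k/m) = 0.5·√(54850/1.4762) = 0.5·√(37157) = 96.381 Hz

96.4 Hz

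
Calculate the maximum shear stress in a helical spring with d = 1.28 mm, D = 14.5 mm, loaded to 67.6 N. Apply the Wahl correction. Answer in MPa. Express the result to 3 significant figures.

Spring index C = D/d = 14.5/1.28 = 11.3281
K_W = (4C−1)/(4C−4) + 0.615/C = 44.312/41.312 + 0.0543 = 1.1269
τ₀ = 8FD/(πd³) = 8·67.6·14.5/(π·1.28³) = 7841.6/6.5884 = 1190.2 MPa
τ_max = K·τ₀ = 1.1269 × 1190.2 = 1341.3 MPa

1340 MPa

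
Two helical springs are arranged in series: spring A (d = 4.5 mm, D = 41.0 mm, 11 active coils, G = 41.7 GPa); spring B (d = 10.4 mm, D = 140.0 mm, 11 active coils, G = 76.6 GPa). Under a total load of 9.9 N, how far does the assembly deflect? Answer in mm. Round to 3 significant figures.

6.18 mm

k_A = Gd⁴/(8D³N_a) = (41.7×10³)(4.5⁴)/(8·41.0³·11) = 2.8194 N/mm
k_B = Gd⁴/(8D³N_a) = (76.6×10³)(10.4⁴)/(8·140.0³·11) = 3.711 N/mm
Series: 1/k_eq = 1/2.8194 + 1/3.711 = 0.62416; k_eq = 1.6022 N/mm
δ = F/k_eq = 9.9/1.6022 = 6.1791 mm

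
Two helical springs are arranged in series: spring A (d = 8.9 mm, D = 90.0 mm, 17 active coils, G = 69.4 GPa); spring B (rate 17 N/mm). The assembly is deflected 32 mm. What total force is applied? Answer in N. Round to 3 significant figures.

k_A = Gd⁴/(8D³N_a) = (69.4×10³)(8.9⁴)/(8·90.0³·17) = 4.3919 N/mm
Series: 1/k_eq = 1/4.3919 + 1/17 = 0.28652; k_eq = 3.4902 N/mm
F = k_eq·δ = 3.4902·32 = 111.69 N

112 N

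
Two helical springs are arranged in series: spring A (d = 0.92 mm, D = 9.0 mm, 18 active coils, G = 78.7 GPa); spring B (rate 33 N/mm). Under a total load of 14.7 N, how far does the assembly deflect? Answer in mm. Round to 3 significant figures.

27.8 mm

k_A = Gd⁴/(8D³N_a) = (78.7×10³)(0.92⁴)/(8·9.0³·18) = 0.53708 N/mm
Series: 1/k_eq = 1/0.53708 + 1/33 = 1.8922; k_eq = 0.52848 N/mm
δ = F/k_eq = 14.7/0.52848 = 27.816 mm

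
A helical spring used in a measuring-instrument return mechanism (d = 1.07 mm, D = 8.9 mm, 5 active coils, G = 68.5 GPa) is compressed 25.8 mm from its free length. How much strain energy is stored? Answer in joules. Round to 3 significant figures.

1.06 J

k = Gd⁴/(8D³N_a) = (68.5×10³)(1.07⁴)/(8·8.9³·5) = 3.1842 N/mm
U = ½kδ² = 0.5 × 3.1842 × 25.8² = 1059.8 N·mm = 1.0598 J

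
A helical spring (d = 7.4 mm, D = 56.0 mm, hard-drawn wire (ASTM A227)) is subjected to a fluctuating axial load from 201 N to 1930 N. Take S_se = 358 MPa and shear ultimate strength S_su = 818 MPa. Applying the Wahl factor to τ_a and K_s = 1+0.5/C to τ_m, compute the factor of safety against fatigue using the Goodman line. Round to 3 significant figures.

0.665

C = D/d = 56.0/7.4 = 7.5676; K_W = (4C−1)/(4C−4)+0.615/C = 1.1955; K_s = 1+0.5/C = 1.0661
F_a = (F_max−F_min)/2 = 864.5 N; F_m = (F_max+F_min)/2 = 1065.5 N
τ_a = K_W·8F_aD/(πd³) = 1.1955 × 304.23 = 363.69 MPa
τ_m = K_s·8F_mD/(πd³) = 1.0661 × 374.96 = 399.74 MPa
Goodman: 1/n_f = τ_a/S_se + τ_m/S_su = 363.69/358 + 399.74/818 = 1.01590 + 0.48867 = 1.5046
n_f = 1/1.5046 = 0.6646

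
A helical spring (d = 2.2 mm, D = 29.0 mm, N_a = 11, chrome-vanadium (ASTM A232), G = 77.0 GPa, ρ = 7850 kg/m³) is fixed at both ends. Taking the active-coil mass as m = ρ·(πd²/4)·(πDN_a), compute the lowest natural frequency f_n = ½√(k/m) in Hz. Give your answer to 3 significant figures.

k = Gd⁴/(8D³N_a) = (77.0×10³)(2.2⁴)/(8·29.0³·11) = 0.84044 N/mm = 840.44 N/m
Wire length L = πDN_a = π·29.0·11 = 1002.2 mm
m = ρ·(πd²/4)·L = 7850 × 3.8013×10⁻⁶ m² × 1.0022 m = 0.029905 kg
f_n = ½√(k/m) = 0.5·√(840.44/0.029905) = 0.5·√(28103) = 83.82 Hz

83.8 Hz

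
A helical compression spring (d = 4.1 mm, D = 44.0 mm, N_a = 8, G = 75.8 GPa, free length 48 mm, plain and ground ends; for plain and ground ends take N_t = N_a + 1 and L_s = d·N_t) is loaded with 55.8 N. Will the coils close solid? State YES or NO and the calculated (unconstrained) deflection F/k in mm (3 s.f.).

k = Gd⁴/(8D³N_a) = (75.8×10³)(4.1⁴)/(8·44.0³·8) = 3.9289 N/mm
N_t = 9; L_s = 4.1·9 = 36.9 mm; δ_solid = L₀ − L_s = 48 − 36.9 = 11.1 mm
δ = F/k = 55.8/3.9289 = 14.203 mm
δ ≥ δ_solid → spring goes solid

YES, δ = 14.2 mm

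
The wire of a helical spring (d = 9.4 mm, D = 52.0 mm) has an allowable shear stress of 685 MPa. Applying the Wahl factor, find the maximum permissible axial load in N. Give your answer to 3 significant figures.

3370 N

C = D/d = 52.0/9.4 = 5.5319
K_W = (4C−1)/(4C−4) + 0.615/C = 21.128/18.128 + 0.1112 = 1.2767
τ_max = K·8FD/(πd³) → F_max = τ_allow·πd³/(8DK)
F_max = 685·π·9.4³/(8·52.0·1.2767) = 1.7874e+06/531.09 = 3365.5 N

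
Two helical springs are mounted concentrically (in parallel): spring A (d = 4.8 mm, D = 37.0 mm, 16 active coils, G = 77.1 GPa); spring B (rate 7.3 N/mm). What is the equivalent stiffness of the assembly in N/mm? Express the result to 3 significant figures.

13.6 N/mm

k_A = Gd⁴/(8D³N_a) = (77.1×10³)(4.8⁴)/(8·37.0³·16) = 6.3125 N/mm
Parallel: k_eq = 6.3125 + 7.3 = 13.613 N/mm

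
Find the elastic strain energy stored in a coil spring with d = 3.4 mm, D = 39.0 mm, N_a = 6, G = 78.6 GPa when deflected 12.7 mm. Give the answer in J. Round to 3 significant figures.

0.297 J

k = Gd⁴/(8D³N_a) = (78.6×10³)(3.4⁴)/(8·39.0³·6) = 3.689 N/mm
U = ½kδ² = 0.5 × 3.689 × 12.7² = 297.5 N·mm = 0.2975 J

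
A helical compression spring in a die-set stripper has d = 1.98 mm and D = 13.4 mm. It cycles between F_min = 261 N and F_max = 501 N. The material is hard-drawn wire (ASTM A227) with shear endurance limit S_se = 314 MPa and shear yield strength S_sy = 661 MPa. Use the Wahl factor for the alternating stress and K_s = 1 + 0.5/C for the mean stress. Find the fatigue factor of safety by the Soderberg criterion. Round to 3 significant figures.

C = D/d = 13.4/1.98 = 6.7677; K_W = (4C−1)/(4C−4)+0.615/C = 1.2209; K_s = 1+0.5/C = 1.0739
F_a = (F_max−F_min)/2 = 120 N; F_m = (F_max+F_min)/2 = 381 N
τ_a = K_W·8F_aD/(πd³) = 1.2209 × 527.51 = 644.04 MPa
τ_m = K_s·8F_mD/(πd³) = 1.0739 × 1674.8 = 1798.6 MPa
Soderberg: 1/n_f = τ_a/S_se + τ_m/S_sy = 644.04/314 + 1798.6/661 = 2.05109 + 2.72100 = 4.7721
n_f = 1/4.7721 = 0.2096

0.210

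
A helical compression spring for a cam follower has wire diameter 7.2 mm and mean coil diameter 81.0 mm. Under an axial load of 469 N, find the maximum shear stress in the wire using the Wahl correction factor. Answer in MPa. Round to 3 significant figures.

292 MPa

Spring index C = D/d = 81.0/7.2 = 11.2500
K_W = (4C−1)/(4C−4) + 0.615/C = 44.000/41.000 + 0.0547 = 1.1278
τ₀ = 8FD/(πd³) = 8·469·81.0/(π·7.2³) = 303912/1172.6 = 259.18 MPa
τ_max = K·τ₀ = 1.1278 × 259.18 = 292.31 MPa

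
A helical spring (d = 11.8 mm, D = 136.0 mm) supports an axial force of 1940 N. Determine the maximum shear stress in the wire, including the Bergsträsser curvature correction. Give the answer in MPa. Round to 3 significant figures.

Spring index C = D/d = 136.0/11.8 = 11.5254
K_B = (4C+2)/(4C−3) = 48.102/43.102 = 1.1160
τ₀ = 8FD/(πd³) = 8·1940·136.0/(π·11.8³) = 2.11072e+06/5161.7 = 408.92 MPa
τ_max = K·τ₀ = 1.1160 × 408.92 = 456.35 MPa

456 MPa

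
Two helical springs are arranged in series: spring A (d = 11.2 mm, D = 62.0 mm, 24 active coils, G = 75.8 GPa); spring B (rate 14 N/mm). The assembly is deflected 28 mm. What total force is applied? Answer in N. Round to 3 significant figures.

255 N

k_A = Gd⁴/(8D³N_a) = (75.8×10³)(11.2⁴)/(8·62.0³·24) = 26.065 N/mm
Series: 1/k_eq = 1/26.065 + 1/14 = 0.10979; k_eq = 9.108 N/mm
F = k_eq·δ = 9.108·28 = 255.02 N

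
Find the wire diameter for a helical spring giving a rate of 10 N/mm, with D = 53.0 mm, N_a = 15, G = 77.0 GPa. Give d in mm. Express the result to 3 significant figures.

d = (8D³N_a·k / G)^(1/4) = (8·53.0³·15·10 / (77.0×10³))^0.25
  = (2320.2)^0.25 = 6.9403 mm

6.94 mm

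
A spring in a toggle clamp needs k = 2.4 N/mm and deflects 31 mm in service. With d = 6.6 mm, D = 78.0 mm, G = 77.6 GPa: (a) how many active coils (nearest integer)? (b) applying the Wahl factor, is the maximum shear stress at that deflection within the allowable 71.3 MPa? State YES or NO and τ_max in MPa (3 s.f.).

(a) 16 coils; (b) YES, τ_max = 58.2 MPa

N_a = Gd⁴/(8D³k) = (77.6×10³)(6.6⁴)/(8·78.0³·2.4) = 16.16 → N_a = 16
Actual rate k = Gd⁴/(8D³·16) = 2.4241 N/mm
Working load F = kδ = 2.4241·31 = 75.146 N
C = 78.0/6.6 = 11.8182; K_W = (4C−1)/(4C−4)+0.615/C = 1.1214
τ_max = K_W·8FD/(πd³) = 1.1214·51.917 = 58.218 MPa
τ_max ≤ 71.3 MPa → acceptable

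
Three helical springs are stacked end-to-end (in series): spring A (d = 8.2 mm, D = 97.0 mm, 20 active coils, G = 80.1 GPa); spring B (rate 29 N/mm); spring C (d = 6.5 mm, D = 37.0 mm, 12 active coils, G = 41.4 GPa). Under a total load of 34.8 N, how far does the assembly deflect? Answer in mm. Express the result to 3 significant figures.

17.5 mm

k_A = Gd⁴/(8D³N_a) = (80.1×10³)(8.2⁴)/(8·97.0³·20) = 2.48 N/mm
k_C = Gd⁴/(8D³N_a) = (41.4×10³)(6.5⁴)/(8·37.0³·12) = 15.198 N/mm
Series: 1/k_eq = 1/2.48 + 1/29 + 1/15.198 = 0.50351; k_eq = 1.9861 N/mm
δ = F/k_eq = 34.8/1.9861 = 17.522 mm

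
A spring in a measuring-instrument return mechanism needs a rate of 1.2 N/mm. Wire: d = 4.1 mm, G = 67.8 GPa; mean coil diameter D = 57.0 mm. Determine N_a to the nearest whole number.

N_a = Gd⁴/(8D³k) = (67.8×10³ × 4.1⁴)/(8 × 57.0³ × 1.2)
    = 1.91587e+07 / 1.77785e+06 = 10.78 → 11 coils

11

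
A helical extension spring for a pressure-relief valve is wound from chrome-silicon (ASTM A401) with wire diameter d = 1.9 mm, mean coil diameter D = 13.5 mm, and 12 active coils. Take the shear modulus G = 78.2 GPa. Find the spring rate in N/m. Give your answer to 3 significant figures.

k = Gd⁴/(8D³N_a) = (78.2×10³ × 1.9⁴) / (8 × 13.5³ × 12)
  = 1.01911e+06 / 236196 = 4.3147 N/mm = 4314.7 N/m

4310 N/m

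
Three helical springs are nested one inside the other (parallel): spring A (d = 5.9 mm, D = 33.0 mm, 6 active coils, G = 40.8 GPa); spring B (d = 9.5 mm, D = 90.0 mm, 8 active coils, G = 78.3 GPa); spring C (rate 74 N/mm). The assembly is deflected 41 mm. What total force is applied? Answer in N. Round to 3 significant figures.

k_A = Gd⁴/(8D³N_a) = (40.8×10³)(5.9⁴)/(8·33.0³·6) = 28.661 N/mm
k_B = Gd⁴/(8D³N_a) = (78.3×10³)(9.5⁴)/(8·90.0³·8) = 13.669 N/mm
Parallel: k_eq = 28.661 + 13.669 + 74 = 116.33 N/mm
F = k_eq·δ = 116.33·41 = 4769.5 N

4770 N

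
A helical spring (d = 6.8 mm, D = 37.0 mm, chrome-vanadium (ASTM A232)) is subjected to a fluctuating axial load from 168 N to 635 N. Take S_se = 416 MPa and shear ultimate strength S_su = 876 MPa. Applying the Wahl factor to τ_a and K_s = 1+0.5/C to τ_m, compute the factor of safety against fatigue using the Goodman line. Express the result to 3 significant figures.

C = D/d = 37.0/6.8 = 5.4412; K_W = (4C−1)/(4C−4)+0.615/C = 1.2819; K_s = 1+0.5/C = 1.0919
F_a = (F_max−F_min)/2 = 233.5 N; F_m = (F_max+F_min)/2 = 401.5 N
τ_a = K_W·8F_aD/(πd³) = 1.2819 × 69.968 = 89.693 MPa
τ_m = K_s·8F_mD/(πd³) = 1.0919 × 120.31 = 131.37 MPa
Goodman: 1/n_f = τ_a/S_se + τ_m/S_su = 89.693/416 + 131.37/876 = 0.21561 + 0.14996 = 0.36557
n_f = 1/0.36557 = 2.735

2.74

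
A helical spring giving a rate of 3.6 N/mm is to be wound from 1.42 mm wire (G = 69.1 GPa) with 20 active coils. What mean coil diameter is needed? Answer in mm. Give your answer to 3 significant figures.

7.87 mm

D = (Gd⁴/(8N_a·k))^(1/3) = (69.1×10³·1.42⁴/(8·20·3.6))^(1/3)
  = (487.763)^(1/3) = 7.8717 mm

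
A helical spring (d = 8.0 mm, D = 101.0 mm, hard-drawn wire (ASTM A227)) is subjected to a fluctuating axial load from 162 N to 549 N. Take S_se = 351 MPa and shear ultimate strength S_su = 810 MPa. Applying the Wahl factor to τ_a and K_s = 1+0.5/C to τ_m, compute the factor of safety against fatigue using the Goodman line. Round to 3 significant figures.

C = D/d = 101.0/8.0 = 12.6250; K_W = (4C−1)/(4C−4)+0.615/C = 1.1132; K_s = 1+0.5/C = 1.0396
F_a = (F_max−F_min)/2 = 193.5 N; F_m = (F_max+F_min)/2 = 355.5 N
τ_a = K_W·8F_aD/(πd³) = 1.1132 × 97.201 = 108.21 MPa
τ_m = K_s·8F_mD/(πd³) = 1.0396 × 178.58 = 185.65 MPa
Goodman: 1/n_f = τ_a/S_se + τ_m/S_su = 108.21/351 + 185.65/810 = 0.30828 + 0.22920 = 0.53748
n_f = 1/0.53748 = 1.861

1.86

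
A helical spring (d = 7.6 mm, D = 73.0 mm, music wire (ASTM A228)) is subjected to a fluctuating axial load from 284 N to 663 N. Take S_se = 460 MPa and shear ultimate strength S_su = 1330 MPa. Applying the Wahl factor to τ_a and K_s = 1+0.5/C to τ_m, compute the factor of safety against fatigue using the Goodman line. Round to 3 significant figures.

C = D/d = 73.0/7.6 = 9.6053; K_W = (4C−1)/(4C−4)+0.615/C = 1.1512; K_s = 1+0.5/C = 1.0521
F_a = (F_max−F_min)/2 = 189.5 N; F_m = (F_max+F_min)/2 = 473.5 N
τ_a = K_W·8F_aD/(πd³) = 1.1512 × 80.247 = 92.38 MPa
τ_m = K_s·8F_mD/(πd³) = 1.0521 × 200.51 = 210.95 MPa
Goodman: 1/n_f = τ_a/S_se + τ_m/S_su = 92.38/460 + 210.95/1330 = 0.20083 + 0.15861 = 0.35943
n_f = 1/0.35943 = 2.782

2.78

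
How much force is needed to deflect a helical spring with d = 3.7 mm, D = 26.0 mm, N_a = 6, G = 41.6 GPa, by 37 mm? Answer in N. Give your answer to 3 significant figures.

k = Gd⁴/(8D³N_a) = (41.6×10³)(3.7⁴)/(8·26.0³·6) = 9.2414 N/mm
F = k·δ = 9.2414 × 37 = 341.93 N

342 N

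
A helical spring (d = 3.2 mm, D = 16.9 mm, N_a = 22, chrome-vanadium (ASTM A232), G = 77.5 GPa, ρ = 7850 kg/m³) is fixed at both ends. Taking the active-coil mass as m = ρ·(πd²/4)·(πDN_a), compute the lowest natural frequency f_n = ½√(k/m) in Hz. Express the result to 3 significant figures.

180 Hz

k = Gd⁴/(8D³N_a) = (77.5×10³)(3.2⁴)/(8·16.9³·22) = 9.566 N/mm = 9566 N/m
Wire length L = πDN_a = π·16.9·22 = 1168 mm
m = ρ·(πd²/4)·L = 7850 × 8.0425×10⁻⁶ m² × 1.168 m = 0.073743 kg
f_n = ½√(k/m) = 0.5·√(9566/0.073743) = 0.5·√(1.2972e+05) = 180.08 Hz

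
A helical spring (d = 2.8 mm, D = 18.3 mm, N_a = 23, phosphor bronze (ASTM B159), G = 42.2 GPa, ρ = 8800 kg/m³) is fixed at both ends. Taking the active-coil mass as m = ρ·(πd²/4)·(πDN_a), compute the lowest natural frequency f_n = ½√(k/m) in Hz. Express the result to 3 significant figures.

k = Gd⁴/(8D³N_a) = (42.2×10³)(2.8⁴)/(8·18.3³·23) = 2.3002 N/mm = 2300.2 N/m
Wire length L = πDN_a = π·18.3·23 = 1322.3 mm
m = ρ·(πd²/4)·L = 8800 × 6.1575×10⁻⁶ m² × 1.3223 m = 0.07165 kg
f_n = ½√(k/m) = 0.5·√(2300.2/0.07165) = 0.5·√(32104) = 89.588 Hz

89.6 Hz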